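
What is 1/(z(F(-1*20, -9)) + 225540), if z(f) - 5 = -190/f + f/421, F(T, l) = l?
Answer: 3789/854669914 ≈ 4.4333e-6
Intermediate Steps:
z(f) = 5 - 190/f + f/421 (z(f) = 5 + (-190/f + f/421) = 5 - 190/f + f/421)
1/(z(F(-1*20, -9)) + 225540) = 1/((5 - 190/(-9) + (1/421)*(-9)) + 225540) = 1/((5 - 190*(-1/9) - 9/421) + 225540) = 1/((5 + 190/9 - 9/421) + 225540) = 1/(98854/3789 + 225540) = 1/(854669914/3789) = 3789/854669914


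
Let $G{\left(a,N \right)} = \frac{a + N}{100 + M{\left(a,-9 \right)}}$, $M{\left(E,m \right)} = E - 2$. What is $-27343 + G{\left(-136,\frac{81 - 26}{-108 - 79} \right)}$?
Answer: $- \frac{17661261}{646} \approx -27339.0$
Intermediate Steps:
$M{\left(E,m \right)} = -2 + E$ ($M{\left(E,m \right)} = E - 2 = -2 + E$)
$G{\left(a,N \right)} = \frac{N + a}{98 + a}$ ($G{\left(a,N \right)} = \frac{a + N}{100 + \left(-2 + a\right)} = \frac{N + a}{98 + a}$)
$-27343 + G{\left(-136,\frac{81 - 26}{-108 - 79} \right)} = -27343 + \frac{\frac{81 - 26}{-108 - 79} - 136}{98 - 136} = -27343 + \frac{\frac{55}{-187} - 136}{-38} = -27343 - \frac{55 \left(- \frac{1}{187}\right) - 136}{38} = -27343 - \frac{- \frac{5}{17} - 136}{38} = -27343 - - \frac{2317}{646} = -27343 + \frac{2317}{646} = - \frac{17661261}{646}$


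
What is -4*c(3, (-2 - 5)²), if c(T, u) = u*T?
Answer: -588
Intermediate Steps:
c(T, u) = T*u
-4*c(3, (-2 - 5)²) = -12*(-2 - 5)² = -12*(-7)² = -12*49 = -4*147 = -588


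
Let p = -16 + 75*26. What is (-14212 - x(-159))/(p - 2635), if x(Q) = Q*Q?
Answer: 39493/701 ≈ 56.338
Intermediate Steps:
x(Q) = Q²
p = 1934 (p = -16 + 1950 = 1934)
(-14212 - x(-159))/(p - 2635) = (-14212 - 1*(-159)²)/(1934 - 2635) = (-14212 - 1*25281)/(-701) = (-14212 - 25281)*(-1/701) = -39493*(-1/701) = 39493/701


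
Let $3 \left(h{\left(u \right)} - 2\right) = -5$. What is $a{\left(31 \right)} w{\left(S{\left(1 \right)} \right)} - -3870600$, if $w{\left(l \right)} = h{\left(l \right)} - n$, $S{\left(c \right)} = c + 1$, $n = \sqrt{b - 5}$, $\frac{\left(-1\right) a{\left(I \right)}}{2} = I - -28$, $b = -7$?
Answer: $\frac{11611682}{3} + 236 i \sqrt{3} \approx 3.8706 \cdot 10^{6} + 408.76 i$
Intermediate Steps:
$a{\left(I \right)} = -56 - 2 I$ ($a{\left(I \right)} = - 2 \left(I - -28\right) = - 2 \left(I + 28\right) = - 2 \left(28 + I\right) = -56 - 2 I$)
$h{\left(u \right)} = \frac{1}{3}$ ($h{\left(u \right)} = 2 + \frac{1}{3} \left(-5\right) = 2 - \frac{5}{3} = \frac{1}{3}$)
$n = 2 i \sqrt{3}$ ($n = \sqrt{-7 - 5} = \sqrt{-12} = 2 i \sqrt{3} \approx 3.4641 i$)
$S{\left(c \right)} = 1 + c$
$w{\left(l \right)} = \frac{1}{3} - 2 i \sqrt{3}$
$a{\left(31 \right)} w{\left(S{\left(1 \right)} \right)} - -3870600 = \left(-56 - 62\right) \left(\frac{1}{3} - 2 i \sqrt{3}\right) - -3870600 = \left(-56 - 62\right) \left(\frac{1}{3} - 2 i \sqrt{3}\right) + 3870600 = - 118 \left(\frac{1}{3} - 2 i \sqrt{3}\right) + 3870600 = \left(- \frac{118}{3} + 236 i \sqrt{3}\right) + 3870600 = \frac{11611682}{3} + 236 i \sqrt{3}$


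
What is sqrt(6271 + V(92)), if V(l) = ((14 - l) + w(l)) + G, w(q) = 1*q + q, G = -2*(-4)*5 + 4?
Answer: sqrt(6421) ≈ 80.131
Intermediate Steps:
G = 44 (G = 8*5 + 4 = 40 + 4 = 44)
w(q) = 2*q (w(q) = q + q = 2*q)
V(l) = 58 + l (V(l) = ((14 - l) + 2*l) + 44 = (14 + l) + 44 = 58 + l)
sqrt(6271 + V(92)) = sqrt(6271 + (58 + 92)) = sqrt(6271 + 150) = sqrt(6421)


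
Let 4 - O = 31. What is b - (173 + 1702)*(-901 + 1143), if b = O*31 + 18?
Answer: -454569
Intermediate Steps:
O = -27 (O = 4 - 1*31 = 4 - 31 = -27)
b = -819 (b = -27*31 + 18 = -837 + 18 = -819)
b - (173 + 1702)*(-901 + 1143) = -819 - (173 + 1702)*(-901 + 1143) = -819 - 1875*242 = -819 - 1*453750 = -819 - 453750 = -454569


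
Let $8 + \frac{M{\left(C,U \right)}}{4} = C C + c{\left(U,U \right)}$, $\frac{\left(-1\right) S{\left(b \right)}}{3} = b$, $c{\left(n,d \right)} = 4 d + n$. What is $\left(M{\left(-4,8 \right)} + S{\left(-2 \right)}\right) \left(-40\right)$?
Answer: $-7920$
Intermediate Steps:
$c{\left(n,d \right)} = n + 4 d$
$S{\left(b \right)} = - 3 b$
$M{\left(C,U \right)} = -32 + 4 C^{2} + 20 U$ ($M{\left(C,U \right)} = -32 + 4 \left(C C + \left(U + 4 U\right)\right) = -32 + 4 \left(C^{2} + 5 U\right) = -32 + \left(4 C^{2} + 20 U\right) = -32 + 4 C^{2} + 20 U$)
$\left(M{\left(-4,8 \right)} + S{\left(-2 \right)}\right) \left(-40\right) = \left(\left(-32 + 4 \left(-4\right)^{2} + 20 \cdot 8\right) - -6\right) \left(-40\right) = \left(\left(-32 + 4 \cdot 16 + 160\right) + 6\right) \left(-40\right) = \left(\left(-32 + 64 + 160\right) + 6\right) \left(-40\right) = \left(192 + 6\right) \left(-40\right) = 198 \left(-40\right) = -7920$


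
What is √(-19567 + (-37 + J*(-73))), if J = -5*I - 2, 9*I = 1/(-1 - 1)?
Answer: I*√701218/6 ≈ 139.56*I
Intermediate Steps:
I = -1/18 (I = 1/(9*(-1 - 1)) = (⅑)/(-2) = (⅑)*(-½) = -1/18 ≈ -0.055556)
J = -31/18 (J = -5*(-1/18) - 2 = 5/18 - 2 = -31/18 ≈ -1.7222)
√(-19567 + (-37 + J*(-73))) = √(-19567 + (-37 - 31/18*(-73))) = √(-19567 + (-37 + 2263/18)) = √(-19567 + 1597/18) = √(-350609/18) = I*√701218/6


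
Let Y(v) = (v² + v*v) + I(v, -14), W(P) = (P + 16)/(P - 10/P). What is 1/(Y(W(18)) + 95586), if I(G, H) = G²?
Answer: 24649/2356380222 ≈ 1.0461e-5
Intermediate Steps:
W(P) = (16 + P)/(P - 10/P)
Y(v) = 3*v² (Y(v) = (v² + v*v) + v² = (v² + v²) + v² = 2*v² + v² = 3*v²)
1/(Y(W(18)) + 95586) = 1/(3*(18*(16 + 18)/(-10 + 18²))² + 95586) = 1/(3*(18*34/(-10 + 324))² + 95586) = 1/(3*(18*34/314)² + 95586) = 1/(3*(18*(1/314)*34)² + 95586) = 1/(3*(306/157)² + 95586) = 1/(3*(93636/24649) + 95586) = 1/(280908/24649 + 95586) = 1/(2356380222/24649) = 24649/2356380222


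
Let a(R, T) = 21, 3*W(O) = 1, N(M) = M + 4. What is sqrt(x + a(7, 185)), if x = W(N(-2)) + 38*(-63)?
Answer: I*sqrt(21354)/3 ≈ 48.71*I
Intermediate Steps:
N(M) = 4 + M
W(O) = 1/3 (W(O) = (1/3)*1 = 1/3)
x = -7181/3 (x = 1/3 + 38*(-63) = 1/3 - 2394 = -7181/3 ≈ -2393.7)
sqrt(x + a(7, 185)) = sqrt(-7181/3 + 21) = sqrt(-7118/3) = I*sqrt(21354)/3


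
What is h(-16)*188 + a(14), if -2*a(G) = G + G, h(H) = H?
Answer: -3022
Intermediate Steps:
a(G) = -G (a(G) = -(G + G)/2 = -G)
h(-16)*188 + a(14) = -16*188 - 1*14 = -3008 - 14 = -3022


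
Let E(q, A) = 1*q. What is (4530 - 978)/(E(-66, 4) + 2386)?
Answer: 222/145 ≈ 1.5310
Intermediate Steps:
E(q, A) = q
(4530 - 978)/(E(-66, 4) + 2386) = (4530 - 978)/(-66 + 2386) = 3552/2320 = 3552*(1/2320) = 222/145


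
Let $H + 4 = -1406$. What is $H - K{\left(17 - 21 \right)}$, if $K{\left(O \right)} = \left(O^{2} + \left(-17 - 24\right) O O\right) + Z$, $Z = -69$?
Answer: $-701$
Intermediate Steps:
$K{\left(O \right)} = -69 - 40 O^{2}$ ($K{\left(O \right)} = \left(O^{2} + \left(-17 - 24\right) O O\right) - 69 = \left(O^{2} + - 41 O O\right) - 69 = \left(O^{2} - 41 O^{2}\right) - 69 = - 40 O^{2} - 69 = -69 - 40 O^{2}$)
$H = -1410$ ($H = -4 - 1406 = -1410$)
$H - K{\left(17 - 21 \right)} = -1410 - \left(-69 - 40 \left(17 - 21\right)^{2}\right) = -1410 - \left(-69 - 40 \left(-4\right)^{2}\right) = -1410 - \left(-69 - 640\right) = -1410 - -709 = -1410 + 709 = -701$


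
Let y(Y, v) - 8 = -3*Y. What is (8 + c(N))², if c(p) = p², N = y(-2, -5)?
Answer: 41616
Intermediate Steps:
y(Y, v) = 8 - 3*Y
N = 14 (N = 8 - 3*(-2) = 8 + 6 = 14)
(8 + c(N))² = (8 + 14²)² = (8 + 196)² = 204² = 41616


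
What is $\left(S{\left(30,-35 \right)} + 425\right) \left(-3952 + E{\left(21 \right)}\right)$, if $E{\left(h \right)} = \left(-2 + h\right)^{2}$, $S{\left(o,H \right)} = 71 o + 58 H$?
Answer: $-1885275$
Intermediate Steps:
$S{\left(o,H \right)} = 58 H + 71 o$
$\left(S{\left(30,-35 \right)} + 425\right) \left(-3952 + E{\left(21 \right)}\right) = \left(\left(58 \left(-35\right) + 71 \cdot 30\right) + 425\right) \left(-3952 + \left(-2 + 21\right)^{2}\right) = \left(\left(-2030 + 2130\right) + 425\right) \left(-3952 + 19^{2}\right) = \left(100 + 425\right) \left(-3952 + 361\right) = 525 \left(-3591\right) = -1885275$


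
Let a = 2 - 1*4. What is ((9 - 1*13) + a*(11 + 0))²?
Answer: 676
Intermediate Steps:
a = -2 (a = 2 - 4 = -2)
((9 - 1*13) + a*(11 + 0))² = ((9 - 1*13) - 2*(11 + 0))² = ((9 - 13) - 2*11)² = (-4 - 22)² = (-26)² = 676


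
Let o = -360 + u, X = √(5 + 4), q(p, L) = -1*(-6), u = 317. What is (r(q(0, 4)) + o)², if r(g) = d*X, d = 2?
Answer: 1369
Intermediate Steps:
q(p, L) = 6
X = 3 (X = √9 = 3)
r(g) = 6 (r(g) = 2*3 = 6)
o = -43 (o = -360 + 317 = -43)
(r(q(0, 4)) + o)² = (6 - 43)² = (-37)² = 1369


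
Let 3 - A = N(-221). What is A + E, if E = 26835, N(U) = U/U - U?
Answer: 26616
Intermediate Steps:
N(U) = 1 - U
A = -219 (A = 3 - (1 - 1*(-221)) = 3 - (1 + 221) = 3 - 1*222 = 3 - 222 = -219)
A + E = -219 + 26835 = 26616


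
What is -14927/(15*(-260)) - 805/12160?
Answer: 8918641/2371200 ≈ 3.7612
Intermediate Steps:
-14927/(15*(-260)) - 805/12160 = -14927/(-3900) - 805*1/12160 = -14927*(-1/3900) - 161/2432 = 14927/3900 - 161/2432 = 8918641/2371200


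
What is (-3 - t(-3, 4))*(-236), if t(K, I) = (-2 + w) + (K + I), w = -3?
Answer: -236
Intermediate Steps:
t(K, I) = -5 + I + K (t(K, I) = (-2 - 3) + (K + I) = -5 + (I + K) = -5 + I + K)
(-3 - t(-3, 4))*(-236) = (-3 - (-5 + 4 - 3))*(-236) = (-3 - 1*(-4))*(-236) = (-3 + 4)*(-236) = 1*(-236) = -236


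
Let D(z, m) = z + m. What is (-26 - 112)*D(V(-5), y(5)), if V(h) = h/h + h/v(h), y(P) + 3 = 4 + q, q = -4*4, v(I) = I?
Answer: 1794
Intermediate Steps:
q = -16
y(P) = -15 (y(P) = -3 + (4 - 16) = -3 - 12 = -15)
V(h) = 2 (V(h) = h/h + h/h = 1 + 1 = 2)
D(z, m) = m + z
(-26 - 112)*D(V(-5), y(5)) = (-26 - 112)*(-15 + 2) = -138*(-13) = 1794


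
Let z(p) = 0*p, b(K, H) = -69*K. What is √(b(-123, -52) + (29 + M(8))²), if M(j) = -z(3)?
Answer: 4*√583 ≈ 96.582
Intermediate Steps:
z(p) = 0
M(j) = 0 (M(j) = -1*0 = 0)
√(b(-123, -52) + (29 + M(8))²) = √(-69*(-123) + (29 + 0)²) = √(8487 + 29²) = √(8487 + 841) = √9328 = 4*√583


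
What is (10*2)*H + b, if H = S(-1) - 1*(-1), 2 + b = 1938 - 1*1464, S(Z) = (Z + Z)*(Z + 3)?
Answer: 412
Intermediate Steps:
S(Z) = 2*Z*(3 + Z) (S(Z) = (2*Z)*(3 + Z) = 2*Z*(3 + Z))
b = 472 (b = -2 + (1938 - 1*1464) = -2 + (1938 - 1464) = -2 + 474 = 472)
H = -3 (H = 2*(-1)*(3 - 1) - 1*(-1) = 2*(-1)*2 + 1 = -4 + 1 = -3)
(10*2)*H + b = (10*2)*(-3) + 472 = 20*(-3) + 472 = -60 + 472 = 412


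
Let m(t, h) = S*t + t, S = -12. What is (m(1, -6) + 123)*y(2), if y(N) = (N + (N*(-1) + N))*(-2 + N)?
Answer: 0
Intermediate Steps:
y(N) = N*(-2 + N) (y(N) = (N + (-N + N))*(-2 + N) = (N + 0)*(-2 + N) = N*(-2 + N))
m(t, h) = -11*t (m(t, h) = -12*t + t = -11*t)
(m(1, -6) + 123)*y(2) = (-11*1 + 123)*(2*(-2 + 2)) = (-11 + 123)*(2*0) = 112*0 = 0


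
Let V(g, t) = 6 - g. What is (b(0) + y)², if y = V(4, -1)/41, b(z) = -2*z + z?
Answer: 4/1681 ≈ 0.0023795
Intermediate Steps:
b(z) = -z
y = 2/41 (y = (6 - 1*4)/41 = (6 - 4)*(1/41) = 2*(1/41) = 2/41 ≈ 0.048781)
(b(0) + y)² = (-1*0 + 2/41)² = (0 + 2/41)² = (2/41)² = 4/1681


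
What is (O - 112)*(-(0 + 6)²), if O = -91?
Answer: 7308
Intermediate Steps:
(O - 112)*(-(0 + 6)²) = (-91 - 112)*(-(0 + 6)²) = -(-203)*6² = -(-203)*36 = -203*(-36) = 7308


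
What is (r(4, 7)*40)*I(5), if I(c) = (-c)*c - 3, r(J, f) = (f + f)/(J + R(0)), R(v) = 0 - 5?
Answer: 15680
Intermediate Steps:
R(v) = -5
r(J, f) = 2*f/(-5 + J) (r(J, f) = (f + f)/(J - 5) = (2*f)/(-5 + J) = 2*f/(-5 + J))
I(c) = -3 - c**2 (I(c) = -c**2 - 3 = -3 - c**2)
(r(4, 7)*40)*I(5) = ((2*7/(-5 + 4))*40)*(-3 - 1*5**2) = ((2*7/(-1))*40)*(-3 - 1*25) = ((2*7*(-1))*40)*(-3 - 25) = -14*40*(-28) = -560*(-28) = 15680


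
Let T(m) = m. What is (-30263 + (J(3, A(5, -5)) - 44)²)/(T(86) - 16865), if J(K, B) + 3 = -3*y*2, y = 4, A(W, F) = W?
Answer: 25222/16779 ≈ 1.5032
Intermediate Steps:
J(K, B) = -27 (J(K, B) = -3 - 3*4*2 = -3 - 12*2 = -3 - 24 = -27)
(-30263 + (J(3, A(5, -5)) - 44)²)/(T(86) - 16865) = (-30263 + (-27 - 44)²)/(86 - 16865) = (-30263 + (-71)²)/(-16779) = (-30263 + 5041)*(-1/16779) = -25222*(-1/16779) = 25222/16779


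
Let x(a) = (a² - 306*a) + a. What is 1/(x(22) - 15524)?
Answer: -1/21750 ≈ -4.5977e-5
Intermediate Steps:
x(a) = a² - 305*a
1/(x(22) - 15524) = 1/(22*(-305 + 22) - 15524) = 1/(22*(-283) - 15524) = 1/(-6226 - 15524) = 1/(-21750) = -1/21750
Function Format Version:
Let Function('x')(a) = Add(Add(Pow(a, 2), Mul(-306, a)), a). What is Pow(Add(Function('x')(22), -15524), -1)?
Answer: Rational(-1, 21750) ≈ -4.5977e-5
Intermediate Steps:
Function('x')(a) = Add(Pow(a, 2), Mul(-305, a))
Pow(Add(Function('x')(22), -15524), -1) = Pow(Add(Mul(22, Add(-305, 22)), -15524), -1) = Pow(Add(Mul(22, -283), -15524), -1) = Pow(Add(-6226, -15524), -1) = Pow(-21750, -1) = Rational(-1, 21750)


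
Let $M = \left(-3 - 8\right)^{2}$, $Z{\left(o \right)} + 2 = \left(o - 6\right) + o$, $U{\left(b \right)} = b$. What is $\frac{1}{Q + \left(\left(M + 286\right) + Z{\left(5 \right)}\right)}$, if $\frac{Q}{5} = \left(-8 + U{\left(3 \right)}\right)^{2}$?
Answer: $\frac{1}{534} \approx 0.0018727$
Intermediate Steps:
$Z{\left(o \right)} = -8 + 2 o$ ($Z{\left(o \right)} = -2 + \left(\left(o - 6\right) + o\right) = -2 + \left(\left(-6 + o\right) + o\right) = -2 + \left(-6 + 2 o\right) = -8 + 2 o$)
$M = 121$ ($M = \left(-11\right)^{2} = 121$)
$Q = 125$ ($Q = 5 \left(-8 + 3\right)^{2} = 5 \left(-5\right)^{2} = 5 \cdot 25 = 125$)
$\frac{1}{Q + \left(\left(M + 286\right) + Z{\left(5 \right)}\right)} = \frac{1}{125 + \left(\left(121 + 286\right) + \left(-8 + 2 \cdot 5\right)\right)} = \frac{1}{125 + \left(407 + \left(-8 + 10\right)\right)} = \frac{1}{125 + \left(407 + 2\right)} = \frac{1}{125 + 409} = \frac{1}{534}$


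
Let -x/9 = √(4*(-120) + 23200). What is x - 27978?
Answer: -27978 - 72*√355 ≈ -29335.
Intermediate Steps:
x = -72*√355 (x = -9*√(4*(-120) + 23200) = -9*√(-480 + 23200) = -72*√355 ≈ -1356.6)
x - 27978 = -72*√355 - 27978 = -27978 - 72*√355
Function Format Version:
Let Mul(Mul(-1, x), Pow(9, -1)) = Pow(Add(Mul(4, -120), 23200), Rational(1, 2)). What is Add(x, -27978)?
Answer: Add(-27978, Mul(-72, Pow(355, Rational(1, 2)))) ≈ -29335.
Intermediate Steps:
x = Mul(-72, Pow(355, Rational(1, 2))) (x = Mul(-9, Pow(Add(Mul(4, -120), 23200), Rational(1, 2))) = Mul(-9, Pow(Add(-480, 23200), Rational(1, 2))) = Mul(-9, Pow(22720, Rational(1, 2))) = Mul(-9, Mul(8, Pow(355, Rational(1, 2)))) = Mul(-72, Pow(355, Rational(1, 2))) ≈ -1356.6)
Add(x, -27978) = Add(Mul(-72, Pow(355, Rational(1, 2))), -27978) = Add(-27978, Mul(-72, Pow(355, Rational(1, 2))))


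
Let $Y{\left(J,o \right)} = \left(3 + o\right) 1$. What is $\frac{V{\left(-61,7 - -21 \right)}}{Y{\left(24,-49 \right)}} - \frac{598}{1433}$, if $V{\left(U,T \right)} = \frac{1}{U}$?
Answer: $- \frac{1676555}{4020998} \approx -0.41695$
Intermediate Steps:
$Y{\left(J,o \right)} = 3 + o$
$\frac{V{\left(-61,7 - -21 \right)}}{Y{\left(24,-49 \right)}} - \frac{598}{1433} = \frac{1}{\left(-61\right) \left(3 - 49\right)} - \frac{598}{1433} = - \frac{1}{61 \left(-46\right)} - \frac{598}{1433} = \left(- \frac{1}{61}\right) \left(- \frac{1}{46}\right) - \frac{598}{1433} = \frac{1}{2806} - \frac{598}{1433} = - \frac{1676555}{4020998}$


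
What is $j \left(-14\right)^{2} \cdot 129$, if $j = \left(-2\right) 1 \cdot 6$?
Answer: $-303408$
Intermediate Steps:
$j = -12$ ($j = \left(-2\right) 6 = -12$)
$j \left(-14\right)^{2} \cdot 129 = - 12 \left(-14\right)^{2} \cdot 129 = \left(-12\right) 196 \cdot 129 = \left(-2352\right) 129 = -303408$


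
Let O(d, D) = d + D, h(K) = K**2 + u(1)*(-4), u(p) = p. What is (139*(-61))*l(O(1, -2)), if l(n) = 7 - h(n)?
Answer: -84790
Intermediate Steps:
h(K) = -4 + K**2 (h(K) = K**2 + 1*(-4) = K**2 - 4 = -4 + K**2)
O(d, D) = D + d
l(n) = 11 - n**2 (l(n) = 7 - (-4 + n**2) = 7 + (4 - n**2) = 11 - n**2)
(139*(-61))*l(O(1, -2)) = (139*(-61))*(11 - (-2 + 1)**2) = -8479*(11 - 1*(-1)**2) = -8479*(11 - 1*1) = -8479*(11 - 1) = -8479*10 = -84790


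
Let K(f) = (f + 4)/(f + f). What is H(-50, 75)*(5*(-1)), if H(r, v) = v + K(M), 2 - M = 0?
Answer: -765/2 ≈ -382.50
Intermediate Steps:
M = 2 (M = 2 - 1*0 = 2 + 0 = 2)
K(f) = (4 + f)/(2*f) (K(f) = (4 + f)/((2*f)) = (4 + f)*(1/(2*f)) = (4 + f)/(2*f))
H(r, v) = 3/2 + v (H(r, v) = v + (1/2)*(4 + 2)/2 = v + (1/2)*(1/2)*6 = v + 3/2 = 3/2 + v)
H(-50, 75)*(5*(-1)) = (3/2 + 75)*(5*(-1)) = (153/2)*(-5) = -765/2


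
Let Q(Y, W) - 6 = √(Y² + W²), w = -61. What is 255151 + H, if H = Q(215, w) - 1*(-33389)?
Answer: 288546 + √49946 ≈ 2.8877e+5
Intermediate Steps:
Q(Y, W) = 6 + √(W² + Y²) (Q(Y, W) = 6 + √(Y² + W²) = 6 + √(W² + Y²))
H = 33395 + √49946 (H = (6 + √((-61)² + 215²)) - 1*(-33389) = (6 + √(3721 + 46225)) + 33389 = (6 + √49946) + 33389 = 33395 + √49946 ≈ 33619.)
255151 + H = 255151 + (33395 + √49946) = 288546 + √49946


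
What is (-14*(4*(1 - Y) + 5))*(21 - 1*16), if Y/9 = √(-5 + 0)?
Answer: -630 + 2520*I*√5 ≈ -630.0 + 5634.9*I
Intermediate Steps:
Y = 9*I*√5 (Y = 9*√(-5 + 0) = 9*√(-5) = 9*(I*√5) = 9*I*√5 ≈ 20.125*I)
(-14*(4*(1 - Y) + 5))*(21 - 1*16) = (-14*(4*(1 - 9*I*√5) + 5))*(21 - 1*16) = (-14*(4*(1 - 9*I*√5) + 5))*(21 - 16) = -14*((4 - 36*I*√5) + 5)*5 = -14*(9 - 36*I*√5)*5 = (-126 + 504*I*√5)*5 = -630 + 2520*I*√5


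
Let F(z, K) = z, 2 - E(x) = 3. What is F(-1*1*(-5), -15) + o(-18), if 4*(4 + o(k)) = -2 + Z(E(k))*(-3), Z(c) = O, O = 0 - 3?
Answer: 11/4 ≈ 2.7500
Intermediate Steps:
E(x) = -1 (E(x) = 2 - 1*3 = 2 - 3 = -1)
O = -3
Z(c) = -3
o(k) = -9/4 (o(k) = -4 + (-2 - 3*(-3))/4 = -4 + (-2 + 9)/4 = -4 + (¼)*7 = -4 + 7/4 = -9/4)
F(-1*1*(-5), -15) + o(-18) = -1*1*(-5) - 9/4 = -1*(-5) - 9/4 = 5 - 9/4 = 11/4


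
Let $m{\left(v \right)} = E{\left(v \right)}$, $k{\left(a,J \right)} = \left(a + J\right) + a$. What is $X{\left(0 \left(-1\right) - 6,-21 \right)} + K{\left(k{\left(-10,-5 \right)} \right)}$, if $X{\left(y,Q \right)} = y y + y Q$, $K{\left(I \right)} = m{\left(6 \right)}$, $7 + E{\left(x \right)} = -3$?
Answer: $152$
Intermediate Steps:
$E{\left(x \right)} = -10$ ($E{\left(x \right)} = -7 - 3 = -10$)
$k{\left(a,J \right)} = J + 2 a$ ($k{\left(a,J \right)} = \left(J + a\right) + a = J + 2 a$)
$m{\left(v \right)} = -10$
$K{\left(I \right)} = -10$
$X{\left(y,Q \right)} = y^{2} + Q y$
$X{\left(0 \left(-1\right) - 6,-21 \right)} + K{\left(k{\left(-10,-5 \right)} \right)} = \left(0 \left(-1\right) - 6\right) \left(-21 + \left(0 \left(-1\right) - 6\right)\right) - 10 = \left(0 - 6\right) \left(-21 + \left(0 - 6\right)\right) - 10 = - 6 \left(-21 - 6\right) - 10 = \left(-6\right) \left(-27\right) - 10 = 162 - 10 = 152$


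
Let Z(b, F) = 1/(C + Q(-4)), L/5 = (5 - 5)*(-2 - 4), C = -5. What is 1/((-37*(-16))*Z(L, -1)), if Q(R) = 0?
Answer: -5/592 ≈ -0.0084459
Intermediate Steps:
L = 0 (L = 5*((5 - 5)*(-2 - 4)) = 5*(0*(-6)) = 5*0 = 0)
Z(b, F) = -1/5 (Z(b, F) = 1/(-5 + 0) = 1/(-5) = -1/5)
1/((-37*(-16))*Z(L, -1)) = 1/(-37*(-16)*(-1/5)) = 1/(592*(-1/5)) = 1/(-592/5) = -5/592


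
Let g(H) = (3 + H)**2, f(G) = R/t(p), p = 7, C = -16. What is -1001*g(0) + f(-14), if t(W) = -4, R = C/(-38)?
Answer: -171173/19 ≈ -9009.1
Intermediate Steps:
R = 8/19 (R = -16/(-38) = -16*(-1/38) = 8/19 ≈ 0.42105)
f(G) = -2/19 (f(G) = (8/19)/(-4) = (8/19)*(-1/4) = -2/19)
-1001*g(0) + f(-14) = -1001*(3 + 0)**2 - 2/19 = -1001*3**2 - 2/19 = -1001*9 - 2/19 = -9009 - 2/19 = -171173/19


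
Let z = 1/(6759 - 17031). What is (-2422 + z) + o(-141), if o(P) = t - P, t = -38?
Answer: -23820769/10272 ≈ -2319.0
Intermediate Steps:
o(P) = -38 - P
z = -1/10272 (z = 1/(-10272) = -1/10272 ≈ -9.7352e-5)
(-2422 + z) + o(-141) = (-2422 - 1/10272) + (-38 - 1*(-141)) = -24878785/10272 + (-38 + 141) = -24878785/10272 + 103 = -23820769/10272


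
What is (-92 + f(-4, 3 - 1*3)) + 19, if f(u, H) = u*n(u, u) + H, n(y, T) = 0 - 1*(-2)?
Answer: -81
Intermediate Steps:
n(y, T) = 2 (n(y, T) = 0 + 2 = 2)
f(u, H) = H + 2*u (f(u, H) = u*2 + H = 2*u + H = H + 2*u)
(-92 + f(-4, 3 - 1*3)) + 19 = (-92 + ((3 - 1*3) + 2*(-4))) + 19 = (-92 + ((3 - 3) - 8)) + 19 = (-92 + (0 - 8)) + 19 = (-92 - 8) + 19 = -100 + 19 = -81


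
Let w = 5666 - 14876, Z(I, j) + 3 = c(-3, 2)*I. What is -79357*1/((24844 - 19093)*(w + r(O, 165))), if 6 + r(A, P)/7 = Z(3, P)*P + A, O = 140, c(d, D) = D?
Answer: 79357/27645057 ≈ 0.0028706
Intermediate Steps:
Z(I, j) = -3 + 2*I
w = -9210
r(A, P) = -42 + 7*A + 21*P (r(A, P) = -42 + 7*((-3 + 2*3)*P + A) = -42 + 7*((-3 + 6)*P + A) = -42 + 7*(3*P + A) = -42 + 7*(A + 3*P) = -42 + (7*A + 21*P) = -42 + 7*A + 21*P)
-79357*1/((24844 - 19093)*(w + r(O, 165))) = -79357*1/((-9210 + (-42 + 7*140 + 21*165))*(24844 - 19093)) = -79357*1/(5751*(-9210 + (-42 + 980 + 3465))) = -79357*1/(5751*(-9210 + 4403)) = -79357/((-4807*5751)) = -79357/(-27645057) = -79357*(-1/27645057) = 79357/27645057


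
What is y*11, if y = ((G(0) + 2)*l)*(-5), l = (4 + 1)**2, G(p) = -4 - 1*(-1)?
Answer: 1375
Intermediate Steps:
G(p) = -3 (G(p) = -4 + 1 = -3)
l = 25 (l = 5**2 = 25)
y = 125 (y = ((-3 + 2)*25)*(-5) = -1*25*(-5) = -25*(-5) = 125)
y*11 = 125*11 = 1375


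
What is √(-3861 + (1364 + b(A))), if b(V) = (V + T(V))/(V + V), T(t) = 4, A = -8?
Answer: I*√9987/2 ≈ 49.967*I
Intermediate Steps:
b(V) = (4 + V)/(2*V) (b(V) = (V + 4)/(V + V) = (4 + V)/((2*V)) = (4 + V)*(1/(2*V)) = (4 + V)/(2*V))
√(-3861 + (1364 + b(A))) = √(-3861 + (1364 + (½)*(4 - 8)/(-8))) = √(-3861 + (1364 + (½)*(-⅛)*(-4))) = √(-3861 + (1364 + ¼)) = √(-3861 + 5457/4) = √(-9987/4) = I*√9987/2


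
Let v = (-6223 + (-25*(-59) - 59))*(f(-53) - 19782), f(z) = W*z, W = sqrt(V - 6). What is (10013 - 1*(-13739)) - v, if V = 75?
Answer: -95068322 - 254771*sqrt(69) ≈ -9.7185e+7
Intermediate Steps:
W = sqrt(69) (W = sqrt(75 - 6) = sqrt(69) ≈ 8.3066)
f(z) = z*sqrt(69) (f(z) = sqrt(69)*z = z*sqrt(69))
v = 95092074 + 254771*sqrt(69) (v = (-6223 + (-25*(-59) - 59))*(-53*sqrt(69) - 19782) = (-6223 + (1475 - 59))*(-19782 - 53*sqrt(69)) = (-6223 + 1416)*(-19782 - 53*sqrt(69)) = -4807*(-19782 - 53*sqrt(69)) = 95092074 + 254771*sqrt(69) ≈ 9.7208e+7)
(10013 - 1*(-13739)) - v = (10013 - 1*(-13739)) - (95092074 + 254771*sqrt(69)) = (10013 + 13739) + (-95092074 - 254771*sqrt(69)) = 23752 + (-95092074 - 254771*sqrt(69)) = -95068322 - 254771*sqrt(69)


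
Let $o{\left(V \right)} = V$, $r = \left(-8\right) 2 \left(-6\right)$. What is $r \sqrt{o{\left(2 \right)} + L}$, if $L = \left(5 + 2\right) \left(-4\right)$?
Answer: $96 i \sqrt{26} \approx 489.51 i$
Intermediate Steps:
$r = 96$ ($r = \left(-16\right) \left(-6\right) = 96$)
$L = -28$ ($L = 7 \left(-4\right) = -28$)
$r \sqrt{o{\left(2 \right)} + L} = 96 \sqrt{2 - 28} = 96 \sqrt{-26} = 96 i \sqrt{26}$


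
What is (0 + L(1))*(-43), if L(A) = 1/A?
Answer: -43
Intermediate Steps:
(0 + L(1))*(-43) = (0 + 1/1)*(-43) = (0 + 1)*(-43) = 1*(-43) = -43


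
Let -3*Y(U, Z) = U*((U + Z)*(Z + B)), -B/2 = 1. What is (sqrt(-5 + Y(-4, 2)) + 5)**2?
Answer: (5 + I*sqrt(5))**2 ≈ 20.0 + 22.361*I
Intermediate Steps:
B = -2 (B = -2*1 = -2)
Y(U, Z) = -U*(-2 + Z)*(U + Z)/3 (Y(U, Z) = -U*(U + Z)*(Z - 2)/3 = -U*(U + Z)*(-2 + Z)/3 = -U*(-2 + Z)*(U + Z)/3)
(sqrt(-5 + Y(-4, 2)) + 5)**2 = (sqrt(-5 + (1/3)*(-4)*(-1*2**2 + 2*(-4) + 2*2 - 1*(-4)*2)) + 5)**2 = (sqrt(-5 + (1/3)*(-4)*(-1*4 - 8 + 4 + 8)) + 5)**2 = (sqrt(-5 + (1/3)*(-4)*(-4 - 8 + 4 + 8)) + 5)**2 = (sqrt(-5 + (1/3)*(-4)*0) + 5)**2 = (sqrt(-5 + 0) + 5)**2 = (sqrt(-5) + 5)**2 = (I*sqrt(5) + 5)**2 = (5 + I*sqrt(5))**2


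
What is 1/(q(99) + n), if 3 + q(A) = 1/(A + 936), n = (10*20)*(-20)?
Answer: -1035/4143104 ≈ -0.00024981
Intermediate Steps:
n = -4000 (n = 200*(-20) = -4000)
q(A) = -3 + 1/(936 + A) (q(A) = -3 + 1/(A + 936) = -3 + 1/(936 + A))
1/(q(99) + n) = 1/((-2807 - 3*99)/(936 + 99) - 4000) = 1/((-2807 - 297)/1035 - 4000) = 1/((1/1035)*(-3104) - 4000) = 1/(-3104/1035 - 4000) = 1/(-4143104/1035) = -1035/4143104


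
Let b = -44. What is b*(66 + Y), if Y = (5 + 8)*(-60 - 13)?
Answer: 38852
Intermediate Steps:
Y = -949 (Y = 13*(-73) = -949)
b*(66 + Y) = -44*(66 - 949) = -44*(-883) = 38852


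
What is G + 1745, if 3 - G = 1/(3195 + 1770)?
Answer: 8678819/4965 ≈ 1748.0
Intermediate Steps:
G = 14894/4965 (G = 3 - 1/(3195 + 1770) = 3 - 1/4965 = 14894/4965 ≈ 2.9998)
G + 1745 = 14894/4965 + 1745 = 8678819/4965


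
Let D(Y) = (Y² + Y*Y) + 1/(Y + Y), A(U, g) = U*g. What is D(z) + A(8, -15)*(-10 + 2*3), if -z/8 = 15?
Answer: 7027199/240 ≈ 29280.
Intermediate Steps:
z = -120 (z = -8*15 = -120)
D(Y) = 1/(2*Y) + 2*Y² (D(Y) = (Y² + Y²) + 1/(2*Y) = 2*Y² + 1/(2*Y) = 1/(2*Y) + 2*Y²)
D(z) + A(8, -15)*(-10 + 2*3) = (½)*(1 + 4*(-120)³)/(-120) + (8*(-15))*(-10 + 2*3) = (½)*(-1/120)*(1 + 4*(-1728000)) - 120*(-10 + 6) = (½)*(-1/120)*(1 - 6912000) - 120*(-4) = (½)*(-1/120)*(-6911999) + 480 = 6911999/240 + 480 = 7027199/240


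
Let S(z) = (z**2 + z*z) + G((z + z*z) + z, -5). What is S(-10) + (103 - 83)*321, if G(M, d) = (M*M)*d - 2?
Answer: -25382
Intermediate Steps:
G(M, d) = -2 + d*M**2 (G(M, d) = M**2*d - 2 = d*M**2 - 2 = -2 + d*M**2)
S(z) = -2 - 5*(z**2 + 2*z)**2 + 2*z**2 (S(z) = (z**2 + z*z) + (-2 - 5*((z + z*z) + z)**2) = (z**2 + z**2) + (-2 - 5*((z + z**2) + z)**2) = 2*z**2 + (-2 - 5*(z**2 + 2*z)**2) = -2 - 5*(z**2 + 2*z)**2 + 2*z**2)
S(-10) + (103 - 83)*321 = (-2 + 2*(-10)**2 - 5*(-10)**2*(2 - 10)**2) + (103 - 83)*321 = (-2 + 2*100 - 5*100*(-8)**2) + 20*321 = (-2 + 200 - 5*100*64) + 6420 = (-2 + 200 - 32000) + 6420 = -31802 + 6420 = -25382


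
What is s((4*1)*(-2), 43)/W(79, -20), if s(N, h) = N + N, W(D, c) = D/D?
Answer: -16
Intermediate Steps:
W(D, c) = 1
s(N, h) = 2*N
s((4*1)*(-2), 43)/W(79, -20) = (2*((4*1)*(-2)))/1 = (2*(4*(-2)))*1 = (2*(-8))*1 = -16*1 = -16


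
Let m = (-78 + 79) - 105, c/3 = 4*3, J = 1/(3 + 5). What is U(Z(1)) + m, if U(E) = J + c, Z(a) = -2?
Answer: -543/8 ≈ -67.875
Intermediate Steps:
J = ⅛ (J = 1/8 = ⅛ ≈ 0.12500)
c = 36 (c = 3*(4*3) = 3*12 = 36)
U(E) = 289/8 (U(E) = ⅛ + 36 = 289/8)
m = -104 (m = 1 - 105 = -104)
U(Z(1)) + m = 289/8 - 104 = -543/8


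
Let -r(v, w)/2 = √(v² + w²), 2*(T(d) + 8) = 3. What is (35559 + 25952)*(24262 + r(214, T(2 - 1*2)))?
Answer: 1492379882 - 61511*√183353 ≈ 1.4660e+9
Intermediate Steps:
T(d) = -13/2 (T(d) = -8 + (½)*3 = -8 + 3/2 = -13/2)
r(v, w) = -2*√(v² + w²)
(35559 + 25952)*(24262 + r(214, T(2 - 1*2))) = (35559 + 25952)*(24262 - 2*√(214² + (-13/2)²)) = 61511*(24262 - 2*√(45796 + 169/4)) = 61511*(24262 - √183353) = 1492379882 - 61511*√183353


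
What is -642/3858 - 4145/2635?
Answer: -589436/338861 ≈ -1.7395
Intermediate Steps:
-642/3858 - 4145/2635 = -642*1/3858 - 4145*1/2635 = -107/643 - 829/527 = -589436/338861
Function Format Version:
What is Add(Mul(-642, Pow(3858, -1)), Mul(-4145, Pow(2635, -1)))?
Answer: Rational(-589436, 338861) ≈ -1.7395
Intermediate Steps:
Add(Mul(-642, Pow(3858, -1)), Mul(-4145, Pow(2635, -1))) = Add(Mul(-642, Rational(1, 3858)), Mul(-4145, Rational(1, 2635))) = Add(Rational(-107, 643), Rational(-829, 527)) = Rational(-589436, 338861)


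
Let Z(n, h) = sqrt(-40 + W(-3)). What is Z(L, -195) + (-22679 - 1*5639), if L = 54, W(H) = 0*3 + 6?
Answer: -28318 + I*sqrt(34) ≈ -28318.0 + 5.831*I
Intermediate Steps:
W(H) = 6 (W(H) = 0 + 6 = 6)
Z(n, h) = I*sqrt(34) (Z(n, h) = sqrt(-40 + 6) = sqrt(-34) = I*sqrt(34))
Z(L, -195) + (-22679 - 1*5639) = I*sqrt(34) + (-22679 - 1*5639) = I*sqrt(34) + (-22679 - 5639) = I*sqrt(34) - 28318 = -28318 + I*sqrt(34)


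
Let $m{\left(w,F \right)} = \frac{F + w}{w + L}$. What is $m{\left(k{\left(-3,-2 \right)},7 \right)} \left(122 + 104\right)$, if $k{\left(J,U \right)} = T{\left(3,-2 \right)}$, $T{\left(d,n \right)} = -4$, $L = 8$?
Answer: $\frac{339}{2} \approx 169.5$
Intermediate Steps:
$k{\left(J,U \right)} = -4$
$m{\left(w,F \right)} = \frac{F + w}{8 + w}$ ($m{\left(w,F \right)} = \frac{F + w}{w + 8} = \frac{F + w}{8 + w}$)
$m{\left(k{\left(-3,-2 \right)},7 \right)} \left(122 + 104\right) = \frac{7 - 4}{8 - 4} \left(122 + 104\right) = \frac{1}{4} \cdot 3 \cdot 226 = \frac{3}{4} \cdot 226 = \frac{339}{2}$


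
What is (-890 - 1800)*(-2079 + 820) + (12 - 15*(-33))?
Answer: 3387217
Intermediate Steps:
(-890 - 1800)*(-2079 + 820) + (12 - 15*(-33)) = -2690*(-1259) + (12 + 495) = 3386710 + 507 = 3387217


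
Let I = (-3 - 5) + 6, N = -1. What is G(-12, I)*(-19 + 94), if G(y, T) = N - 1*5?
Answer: -450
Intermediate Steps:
I = -2 (I = -8 + 6 = -2)
G(y, T) = -6 (G(y, T) = -1 - 1*5 = -1 - 5 = -6)
G(-12, I)*(-19 + 94) = -6*(-19 + 94) = -6*75 = -450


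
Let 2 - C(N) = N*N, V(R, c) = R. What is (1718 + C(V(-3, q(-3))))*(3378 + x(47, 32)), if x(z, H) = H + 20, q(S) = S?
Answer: 5868730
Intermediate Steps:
C(N) = 2 - N**2 (C(N) = 2 - N*N = 2 - N**2)
x(z, H) = 20 + H
(1718 + C(V(-3, q(-3))))*(3378 + x(47, 32)) = (1718 + (2 - 1*(-3)**2))*(3378 + (20 + 32)) = (1718 + (2 - 1*9))*(3378 + 52) = (1718 + (2 - 9))*3430 = (1718 - 7)*3430 = 1711*3430 = 5868730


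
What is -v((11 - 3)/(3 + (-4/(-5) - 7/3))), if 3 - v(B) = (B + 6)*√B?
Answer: -3 + 252*√165/121 ≈ 23.752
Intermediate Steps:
v(B) = 3 - √B*(6 + B) (v(B) = 3 - (B + 6)*√B = 3 - (6 + B)*√B = 3 - √B*(6 + B))
-v((11 - 3)/(3 + (-4/(-5) - 7/3))) = -(3 - ((11 - 3)/(3 + (-4/(-5) - 7/3)))^(3/2) - 6*√(11 - 3)/√(3 + (-4/(-5) - 7/3))) = -(3 - (8/(3 + (-4*(-⅕) - 7*⅓)))^(3/2) - 6*2*√2/√(3 + (-4*(-⅕) - 7*⅓))) = -(3 - (8/(3 + (⅘ - 7/3)))^(3/2) - 6*2*√2/√(3 + (⅘ - 7/3))) = -(3 - (8/(3 - 23/15))^(3/2) - 6*2*√2/√(3 - 23/15)) = -(3 - (8/(22/15))^(3/2) - 6*2*√165/11) = -(3 - (8*(15/22))^(3/2) - 6*2*√165/11) = -(3 - (60/11)^(3/2) - 12*√165/11) = -(3 - 120*√165/121 - 12*√165/11) = -(3 - 252*√165/121) = -3 + 252*√165/121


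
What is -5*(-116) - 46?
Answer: 534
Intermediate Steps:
-5*(-116) - 46 = 580 - 46 = 534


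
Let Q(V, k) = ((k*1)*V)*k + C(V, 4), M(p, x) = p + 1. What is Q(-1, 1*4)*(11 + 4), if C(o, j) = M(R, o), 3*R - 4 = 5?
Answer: -180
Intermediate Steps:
R = 3 (R = 4/3 + (⅓)*5 = 4/3 + 5/3 = 3)
M(p, x) = 1 + p
C(o, j) = 4 (C(o, j) = 1 + 3 = 4)
Q(V, k) = 4 + V*k² (Q(V, k) = ((k*1)*V)*k + 4 = (k*V)*k + 4 = (V*k)*k + 4 = V*k² + 4 = 4 + V*k²)
Q(-1, 1*4)*(11 + 4) = (4 - (1*4)²)*(11 + 4) = (4 - 1*4²)*15 = (4 - 1*16)*15 = (4 - 16)*15 = -12*15 = -180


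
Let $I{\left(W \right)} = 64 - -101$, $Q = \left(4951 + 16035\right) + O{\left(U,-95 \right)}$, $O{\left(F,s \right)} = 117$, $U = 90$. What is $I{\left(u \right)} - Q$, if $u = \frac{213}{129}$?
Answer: $-20938$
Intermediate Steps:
$u = \frac{71}{43}$ ($u = 213 \cdot \frac{1}{129} = \frac{71}{43} \approx 1.6512$)
$Q = 21103$ ($Q = \left(4951 + 16035\right) + 117 = 20986 + 117 = 21103$)
$I{\left(W \right)} = 165$ ($I{\left(W \right)} = 64 + 101 = 165$)
$I{\left(u \right)} - Q = 165 - 21103 = -20938$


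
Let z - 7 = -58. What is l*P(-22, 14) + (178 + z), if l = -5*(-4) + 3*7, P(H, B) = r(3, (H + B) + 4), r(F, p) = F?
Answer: 250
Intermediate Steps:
P(H, B) = 3
z = -51 (z = 7 - 58 = -51)
l = 41 (l = 20 + 21 = 41)
l*P(-22, 14) + (178 + z) = 41*3 + (178 - 51) = 123 + 127 = 250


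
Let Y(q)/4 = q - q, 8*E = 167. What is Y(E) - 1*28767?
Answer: -28767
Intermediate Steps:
E = 167/8 (E = (1/8)*167 = 167/8 ≈ 20.875)
Y(q) = 0 (Y(q) = 4*(q - q) = 4*0 = 0)
Y(E) - 1*28767 = 0 - 1*28767 = 0 - 28767 = -28767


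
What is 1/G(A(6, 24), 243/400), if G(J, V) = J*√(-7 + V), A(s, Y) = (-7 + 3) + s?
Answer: -10*I*√2557/2557 ≈ -0.19776*I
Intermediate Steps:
A(s, Y) = -4 + s
1/G(A(6, 24), 243/400) = 1/((-4 + 6)*√(-7 + 243/400)) = 1/(2*√(-7 + 243*(1/400))) = 1/(2*√(-7 + 243/400)) = 1/(2*√(-2557/400)) = 1/(2*(I*√2557/20)) = 1/(I*√2557/10) = -10*I*√2557/2557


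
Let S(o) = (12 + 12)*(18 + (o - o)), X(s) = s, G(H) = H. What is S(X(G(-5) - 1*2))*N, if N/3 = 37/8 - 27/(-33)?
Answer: 77598/11 ≈ 7054.4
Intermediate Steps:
N = 1437/88 (N = 3*(37/8 - 27/(-33)) = 3*(37*(⅛) - 27*(-1/33)) = 3*(37/8 + 9/11) = 3*(479/88) = 1437/88 ≈ 16.330)
S(o) = 432 (S(o) = 24*(18 + 0) = 24*18 = 432)
S(X(G(-5) - 1*2))*N = 432*(1437/88) = 77598/11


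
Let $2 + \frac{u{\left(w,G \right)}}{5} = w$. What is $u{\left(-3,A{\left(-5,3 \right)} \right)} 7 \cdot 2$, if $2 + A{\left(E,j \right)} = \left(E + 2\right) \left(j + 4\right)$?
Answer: $-350$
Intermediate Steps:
$A{\left(E,j \right)} = -2 + \left(2 + E\right) \left(4 + j\right)$ ($A{\left(E,j \right)} = -2 + \left(E + 2\right) \left(j + 4\right) = -2 + \left(2 + E\right) \left(4 + j\right)$)
$u{\left(w,G \right)} = -10 + 5 w$
$u{\left(-3,A{\left(-5,3 \right)} \right)} 7 \cdot 2 = \left(-10 + 5 \left(-3\right)\right) 7 \cdot 2 = \left(-10 - 15\right) 7 \cdot 2 = \left(-25\right) 7 \cdot 2 = \left(-175\right) 2 = -350$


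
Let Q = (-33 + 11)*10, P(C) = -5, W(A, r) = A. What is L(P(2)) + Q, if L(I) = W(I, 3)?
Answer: -225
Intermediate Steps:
L(I) = I
Q = -220 (Q = -22*10 = -220)
L(P(2)) + Q = -5 - 220 = -225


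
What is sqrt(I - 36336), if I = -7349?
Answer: I*sqrt(43685) ≈ 209.01*I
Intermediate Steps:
sqrt(I - 36336) = sqrt(-7349 - 36336) = sqrt(-43685) = I*sqrt(43685)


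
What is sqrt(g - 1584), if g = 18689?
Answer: sqrt(17105) ≈ 130.79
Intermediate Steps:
sqrt(g - 1584) = sqrt(18689 - 1584) = sqrt(17105)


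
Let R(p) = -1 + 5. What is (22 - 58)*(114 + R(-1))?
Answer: -4248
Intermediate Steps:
R(p) = 4
(22 - 58)*(114 + R(-1)) = (22 - 58)*(114 + 4) = -36*118 = -4248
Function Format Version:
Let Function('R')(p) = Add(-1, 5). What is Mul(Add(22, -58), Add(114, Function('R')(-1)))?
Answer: -4248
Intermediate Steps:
Function('R')(p) = 4
Mul(Add(22, -58), Add(114, Function('R')(-1))) = Mul(Add(22, -58), Add(114, 4)) = Mul(-36, 118) = -4248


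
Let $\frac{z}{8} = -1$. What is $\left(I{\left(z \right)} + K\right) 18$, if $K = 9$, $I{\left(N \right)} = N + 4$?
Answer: $90$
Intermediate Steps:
$z = -8$ ($z = 8 \left(-1\right) = -8$)
$I{\left(N \right)} = 4 + N$
$\left(I{\left(z \right)} + K\right) 18 = \left(\left(4 - 8\right) + 9\right) 18 = \left(-4 + 9\right) 18 = 5 \cdot 18 = 90$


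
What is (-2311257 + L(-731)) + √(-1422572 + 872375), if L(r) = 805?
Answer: -2310452 + 3*I*√61133 ≈ -2.3105e+6 + 741.75*I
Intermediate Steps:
(-2311257 + L(-731)) + √(-1422572 + 872375) = (-2311257 + 805) + √(-1422572 + 872375) = -2310452 + √(-550197) = -2310452 + 3*I*√61133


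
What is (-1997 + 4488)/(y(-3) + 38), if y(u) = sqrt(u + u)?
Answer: 47329/725 - 2491*I*sqrt(6)/1450 ≈ 65.281 - 4.2081*I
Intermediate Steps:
y(u) = sqrt(2)*sqrt(u) (y(u) = sqrt(2*u) = sqrt(2)*sqrt(u))
(-1997 + 4488)/(y(-3) + 38) = (-1997 + 4488)/(sqrt(2)*sqrt(-3) + 38) = 2491/(sqrt(2)*(I*sqrt(3)) + 38) = 2491/(I*sqrt(6) + 38) = 2491/(38 + I*sqrt(6))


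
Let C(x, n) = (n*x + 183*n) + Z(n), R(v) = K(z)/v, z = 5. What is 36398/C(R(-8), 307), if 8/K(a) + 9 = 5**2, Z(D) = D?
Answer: 582368/903501 ≈ 0.64457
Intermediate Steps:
K(a) = 1/2 (K(a) = 8/(-9 + 5**2) = 8/(-9 + 25) = 8/16 = 8*(1/16) = 1/2)
R(v) = 1/(2*v)
C(x, n) = 184*n + n*x (C(x, n) = (n*x + 183*n) + n = (183*n + n*x) + n = 184*n + n*x)
36398/C(R(-8), 307) = 36398/((307*(184 + (1/2)/(-8)))) = 36398/((307*(184 + (1/2)*(-1/8)))) = 36398/((307*(184 - 1/16))) = 36398/((307*(2943/16))) = 36398/(903501/16) = 36398*(16/903501) = 582368/903501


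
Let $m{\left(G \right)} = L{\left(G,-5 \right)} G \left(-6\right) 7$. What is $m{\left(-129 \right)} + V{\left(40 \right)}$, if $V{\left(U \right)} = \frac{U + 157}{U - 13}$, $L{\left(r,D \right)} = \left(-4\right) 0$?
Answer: $\frac{197}{27} \approx 7.2963$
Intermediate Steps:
$L{\left(r,D \right)} = 0$
$V{\left(U \right)} = \frac{157 + U}{-13 + U}$
$m{\left(G \right)} = 0$ ($m{\left(G \right)} = 0 G \left(-6\right) 7 = 0 \left(-6\right) 7 = 0 \cdot 7 = 0$)
$m{\left(-129 \right)} + V{\left(40 \right)} = 0 + \frac{157 + 40}{-13 + 40} = 0 + \frac{1}{27} \cdot 197 = 0 + \frac{197}{27} = \frac{197}{27}$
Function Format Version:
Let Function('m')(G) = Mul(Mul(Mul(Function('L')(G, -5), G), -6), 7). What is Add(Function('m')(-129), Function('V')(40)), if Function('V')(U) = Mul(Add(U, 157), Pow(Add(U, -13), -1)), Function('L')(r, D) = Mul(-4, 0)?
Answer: Rational(197, 27) ≈ 7.2963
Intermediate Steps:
Function('L')(r, D) = 0
Function('V')(U) = Mul(Pow(Add(-13, U), -1), Add(157, U)) (Function('V')(U) = Mul(Add(157, U), Pow(Add(-13, U), -1)) = Mul(Pow(Add(-13, U), -1), Add(157, U)))
Function('m')(G) = 0 (Function('m')(G) = Mul(Mul(Mul(0, G), -6), 7) = Mul(Mul(0, -6), 7) = Mul(0, 7) = 0)
Add(Function('m')(-129), Function('V')(40)) = Add(0, Mul(Pow(Add(-13, 40), -1), Add(157, 40))) = Add(0, Mul(Pow(27, -1), 197)) = Add(0, Mul(Rational(1, 27), 197)) = Add(0, Rational(197, 27)) = Rational(197, 27)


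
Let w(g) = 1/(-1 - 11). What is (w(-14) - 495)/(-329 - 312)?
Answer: 5941/7692 ≈ 0.77236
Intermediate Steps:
w(g) = -1/12 (w(g) = 1/(-12) = -1/12)
(w(-14) - 495)/(-329 - 312) = (-1/12 - 495)/(-329 - 312) = -5941/12/(-641) = -5941/12*(-1/641) = 5941/7692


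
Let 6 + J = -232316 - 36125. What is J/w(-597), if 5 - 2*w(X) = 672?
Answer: 536894/667 ≈ 804.94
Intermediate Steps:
w(X) = -667/2 (w(X) = 5/2 - ½*672 = 5/2 - 336 = -667/2)
J = -268447 (J = -6 + (-232316 - 36125) = -6 - 268441 = -268447)
J/w(-597) = -268447/(-667/2) = -268447*(-2/667) = 536894/667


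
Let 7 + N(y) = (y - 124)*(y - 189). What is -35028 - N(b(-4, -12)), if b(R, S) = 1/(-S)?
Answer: -8414053/144 ≈ -58431.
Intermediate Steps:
b(R, S) = -1/S
N(y) = -7 + (-189 + y)*(-124 + y) (N(y) = -7 + (y - 124)*(y - 189) = -7 + (-124 + y)*(-189 + y) = -7 + (-189 + y)*(-124 + y))
-35028 - N(b(-4, -12)) = -35028 - (23429 + (-1/(-12))² - (-313)/(-12)) = -35028 - (23429 + (-1*(-1/12))² - (-313)*(-1)/12) = -35028 - (23429 + (1/12)² - 313*1/12) = -35028 - (23429 + 1/144 - 313/12) = -35028 - 1*3370021/144 = -35028 - 3370021/144 = -8414053/144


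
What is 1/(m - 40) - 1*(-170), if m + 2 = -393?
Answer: 73949/435 ≈ 170.00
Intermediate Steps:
m = -395 (m = -2 - 393 = -395)
1/(m - 40) - 1*(-170) = 1/(-395 - 40) - 1*(-170) = 1/(-435) + 170 = -1/435 + 170 = 73949/435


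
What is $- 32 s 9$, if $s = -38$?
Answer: $10944$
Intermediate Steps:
$- 32 s 9 = \left(-32\right) \left(-38\right) 9 = 1216 \cdot 9 = 10944$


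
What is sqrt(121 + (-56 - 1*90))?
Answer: 5*I ≈ 5.0*I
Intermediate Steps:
sqrt(121 + (-56 - 1*90)) = sqrt(121 + (-56 - 90)) = sqrt(121 - 146) = sqrt(-25) = 5*I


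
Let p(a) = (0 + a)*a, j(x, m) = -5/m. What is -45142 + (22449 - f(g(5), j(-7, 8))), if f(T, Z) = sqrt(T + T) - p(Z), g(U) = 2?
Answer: -1452455/64 ≈ -22695.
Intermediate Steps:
p(a) = a**2 (p(a) = a*a = a**2)
f(T, Z) = -Z**2 + sqrt(2)*sqrt(T) (f(T, Z) = sqrt(T + T) - Z**2 = sqrt(2*T) - Z**2 = sqrt(2)*sqrt(T) - Z**2 = -Z**2 + sqrt(2)*sqrt(T))
-45142 + (22449 - f(g(5), j(-7, 8))) = -45142 + (22449 - (-(-5/8)**2 + sqrt(2)*sqrt(2))) = -45142 + (22449 - (-(-5*1/8)**2 + 2)) = -45142 + (22449 - (-(-5/8)**2 + 2)) = -45142 + (22449 - (-1*25/64 + 2)) = -45142 + (22449 - (-25/64 + 2)) = -45142 + (22449 - 1*103/64) = -45142 + (22449 - 103/64) = -45142 + 1436633/64 = -1452455/64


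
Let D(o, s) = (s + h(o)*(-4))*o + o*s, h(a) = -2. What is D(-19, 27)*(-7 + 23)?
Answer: -18848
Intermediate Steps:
D(o, s) = o*s + o*(8 + s) (D(o, s) = (s - 2*(-4))*o + o*s = (s + 8)*o + o*s = (8 + s)*o + o*s = o*(8 + s) + o*s = o*s + o*(8 + s))
D(-19, 27)*(-7 + 23) = (2*(-19)*(4 + 27))*(-7 + 23) = (2*(-19)*31)*16 = -1178*16 = -18848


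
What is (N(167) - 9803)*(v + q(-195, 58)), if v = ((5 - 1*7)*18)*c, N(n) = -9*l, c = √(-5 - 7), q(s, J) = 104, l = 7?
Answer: -1026064 + 710352*I*√3 ≈ -1.0261e+6 + 1.2304e+6*I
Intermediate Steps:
c = 2*I*√3 (c = √(-12) = 2*I*√3 ≈ 3.4641*I)
N(n) = -63 (N(n) = -9*7 = -63)
v = -72*I*√3 (v = ((5 - 1*7)*18)*(2*I*√3) = ((5 - 7)*18)*(2*I*√3) = (-2*18)*(2*I*√3) = -72*I*√3 ≈ -124.71*I)
(N(167) - 9803)*(v + q(-195, 58)) = (-63 - 9803)*(-72*I*√3 + 104) = -9866*(104 - 72*I*√3) = -1026064 + 710352*I*√3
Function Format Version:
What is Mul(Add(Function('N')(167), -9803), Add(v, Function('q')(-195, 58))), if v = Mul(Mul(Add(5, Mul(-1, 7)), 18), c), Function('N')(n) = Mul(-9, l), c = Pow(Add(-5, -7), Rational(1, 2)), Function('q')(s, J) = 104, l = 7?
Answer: Add(-1026064, Mul(710352, I, Pow(3, Rational(1, 2)))) ≈ Add(-1.0261e+6, Mul(1.2304e+6, I))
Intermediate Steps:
c = Mul(2, I, Pow(3, Rational(1, 2))) (c = Pow(-12, Rational(1, 2)) = Mul(2, I, Pow(3, Rational(1, 2))) ≈ Mul(3.4641, I))
Function('N')(n) = -63 (Function('N')(n) = Mul(-9, 7) = -63)
v = Mul(-72, I, Pow(3, Rational(1, 2))) (v = Mul(Mul(Add(5, Mul(-1, 7)), 18), Mul(2, I, Pow(3, Rational(1, 2)))) = Mul(Mul(Add(5, -7), 18), Mul(2, I, Pow(3, Rational(1, 2)))) = Mul(Mul(-2, 18), Mul(2, I, Pow(3, Rational(1, 2)))) = Mul(-36, Mul(2, I, Pow(3, Rational(1, 2)))) = Mul(-72, I, Pow(3, Rational(1, 2))) ≈ Mul(-124.71, I))
Mul(Add(Function('N')(167), -9803), Add(v, Function('q')(-195, 58))) = Mul(Add(-63, -9803), Add(Mul(-72, I, Pow(3, Rational(1, 2))), 104)) = Mul(-9866, Add(104, Mul(-72, I, Pow(3, Rational(1, 2))))) = Add(-1026064, Mul(710352, I, Pow(3, Rational(1, 2))))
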